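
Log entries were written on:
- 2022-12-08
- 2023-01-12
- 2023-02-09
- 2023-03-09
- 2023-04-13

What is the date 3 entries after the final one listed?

Gaps: 35, 28, 28, 35 days — a mix of 28 and 35. Every date is a Thursday.
Each is the 2nd Thursday of its month.
May 2023 — 2nd Thursday is 2023-05-11.
June 2023 — 2nd Thursday is 2023-06-08.
July 2023 — 2nd Thursday is 2023-07-13.

2023-07-13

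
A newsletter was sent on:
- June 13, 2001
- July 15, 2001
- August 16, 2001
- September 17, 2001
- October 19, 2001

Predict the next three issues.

November 20, 2001; December 22, 2001; January 23, 2002

The spacing is 32, 32, 32, 32 days — always 32 days.
October 19, 2001 + 32 days = November 20, 2001.
November 20, 2001 + 32 days = December 22, 2001.
December 22, 2001 + 32 days = January 23, 2002.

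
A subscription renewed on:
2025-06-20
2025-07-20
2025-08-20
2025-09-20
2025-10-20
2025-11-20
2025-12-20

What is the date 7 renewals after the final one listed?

2026-07-20

Each date is the 20th; the gaps (30, 31, 31, 30, 31, 30) track the month lengths.
The rule is the 20th of each month.
January 2026: 2026-01-20.
February 2026: 2026-02-20.
Next: March 2026 → 2026-03-20.
Next: April 2026 → 2026-04-20.
Next: May 2026 → 2026-05-20.
June 2026: 2026-06-20.
Next: July 2026 → 2026-07-20.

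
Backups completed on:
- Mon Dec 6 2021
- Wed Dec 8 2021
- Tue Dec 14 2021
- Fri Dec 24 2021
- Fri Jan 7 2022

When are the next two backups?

Gaps: 2, 6, 10, 14 days — each gap is 4 larger than the previous one.
Next gap: 18 days. Fri Jan 7 2022 + 18 days = Tue Jan 25 2022.
Next gap: 22 days. Tue Jan 25 2022 + 22 days = Wed Feb 16 2022.

Tue Jan 25 2022, Wed Feb 16 2022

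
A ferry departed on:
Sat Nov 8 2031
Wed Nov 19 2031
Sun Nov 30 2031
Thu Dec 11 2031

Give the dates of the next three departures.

Gaps between consecutive events: 11, 11, 11 days — a constant 11-day interval.
Thu Dec 11 2031 + 11 days = Mon Dec 22 2031.
Mon Dec 22 2031 + 11 days = Fri Jan 2 2032.
Fri Jan 2 2032 + 11 days = Tue Jan 13 2032.

Mon Dec 22 2031, Fri Jan 2 2032, Tue Jan 13 2032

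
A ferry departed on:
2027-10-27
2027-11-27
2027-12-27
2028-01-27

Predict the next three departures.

2028-02-27, 2028-03-27, 2028-04-27

The day-of-month is always 27 (31, 30, 31 days between events).
So this recurs on the 27th of each month.
February 2028: 2028-02-27.
March 2028: 2028-03-27.
Next: April 2028 → 2028-04-27.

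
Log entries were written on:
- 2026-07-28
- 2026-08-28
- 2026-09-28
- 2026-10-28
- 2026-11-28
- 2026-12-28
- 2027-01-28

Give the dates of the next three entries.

2027-02-28, 2027-03-28, 2027-04-28

The day-of-month is always 28 (31, 31, 30, 31, 30, 31 days between events).
So this recurs on the 28th of each month.
Next: February 2027 → 2027-02-28.
March 2027: 2027-03-28.
April 2027: 2027-04-28.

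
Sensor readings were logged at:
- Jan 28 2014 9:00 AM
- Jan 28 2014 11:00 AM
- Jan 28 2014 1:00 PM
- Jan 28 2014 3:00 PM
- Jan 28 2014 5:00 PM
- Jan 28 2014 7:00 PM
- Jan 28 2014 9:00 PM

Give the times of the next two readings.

Gaps: 2, 2, 2, 2, 2, 2 hours — each event is 2 hours after the previous one.
Jan 28 2014 9:00 PM + 2 h = Jan 28 2014 11:00 PM.
Jan 28 2014 11:00 PM + 2 h = Jan 29 2014 1:00 AM.

Jan 28 2014 11:00 PM, Jan 29 2014 1:00 AM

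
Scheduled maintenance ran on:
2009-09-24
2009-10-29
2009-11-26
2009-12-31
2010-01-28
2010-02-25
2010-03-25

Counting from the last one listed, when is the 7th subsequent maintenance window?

2010-10-28

Every date is a Thursday; gaps 35, 28, 35, 28, 28, 28 days.
Each is the last Thursday of its month (at least one falls on the 29th or later, ruling out '4th Thursday').
April 2010 ends with Thursday 2010-04-29.
May 2010 ends with Thursday 2010-05-27.
June 2010 ends with Thursday 2010-06-24.
July 2010 ends with Thursday 2010-07-29.
Last Thursday of August 2010: 2010-08-26.
September 2010 ends with Thursday 2010-09-30.
October 2010 ends with Thursday 2010-10-28.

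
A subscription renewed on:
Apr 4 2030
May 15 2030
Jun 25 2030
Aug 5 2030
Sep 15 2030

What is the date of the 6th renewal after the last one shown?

The spacing is 41, 41, 41, 41 days — always 41 days.
Sep 15 2030 + 41 days = Oct 26 2030.
Oct 26 2030 + 41 days = Dec 6 2030.
Dec 6 2030 + 41 days = Jan 16 2031.
Jan 16 2031 + 41 days = Feb 26 2031.
Feb 26 2031 + 41 days = Apr 8 2031.
Apr 8 2031 + 41 days = May 19 2031.

May 19 2031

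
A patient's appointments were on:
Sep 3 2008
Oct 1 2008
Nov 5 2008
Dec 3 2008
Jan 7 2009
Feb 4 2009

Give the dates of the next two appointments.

Mar 4 2009, Apr 1 2009

These are Wednesdays at 28- or 35-day spacing (28, 35, 28, 35, 28).
The pattern: 1st Wednesday of the month.
March 2009 — 1st Wednesday is Mar 4 2009.
April 2009 — 1st Wednesday is Apr 1 2009.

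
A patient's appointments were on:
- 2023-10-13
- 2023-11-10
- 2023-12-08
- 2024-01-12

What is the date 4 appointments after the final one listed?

2024-05-10

These are Fridays at 28- or 35-day spacing (28, 28, 35).
The pattern: 2nd Friday of the month.
February 2024 — 2nd Friday is 2024-02-09.
2nd Friday of March 2024: 2024-03-08.
April 2024 — 2nd Friday is 2024-04-12.
2nd Friday of May 2024: 2024-05-10.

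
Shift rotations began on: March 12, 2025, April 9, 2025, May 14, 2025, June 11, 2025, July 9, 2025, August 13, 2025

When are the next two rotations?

September 10, 2025; October 8, 2025

These are Wednesdays at 28- or 35-day spacing (28, 35, 28, 28, 35).
The pattern: 2nd Wednesday of the month.
September 2025 — 2nd Wednesday is September 10, 2025.
October 2025 — 2nd Wednesday is October 8, 2025.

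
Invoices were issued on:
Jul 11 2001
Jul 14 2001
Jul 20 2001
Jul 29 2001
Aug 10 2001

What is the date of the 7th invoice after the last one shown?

The spacing grows by 3 each time: 3, 6, 9, 12 days.
Next gap: 15 days. Aug 10 2001 + 15 days = Aug 25 2001.
Next gap: 18 days. Aug 25 2001 + 18 days = Sep 12 2001.
Next gap: 21 days. Sep 12 2001 + 21 days = Oct 3 2001.
Next gap: 24 days. Oct 3 2001 + 24 days = Oct 27 2001.
Next gap: 27 days. Oct 27 2001 + 27 days = Nov 23 2001.
Next gap: 30 days. Nov 23 2001 + 30 days = Dec 23 2001.
Next gap: 33 days. Dec 23 2001 + 33 days = Jan 25 2002.

Jan 25 2002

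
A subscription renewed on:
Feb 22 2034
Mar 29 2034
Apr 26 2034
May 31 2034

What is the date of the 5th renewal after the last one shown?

Oct 25 2034

All Wednesdays; the gaps (35, 28, 35) vary with month length.
This is the last Wednesday of each month.
Last Wednesday of June 2034: Jun 28 2034.
Last Wednesday of July 2034: Jul 26 2034.
Last Wednesday of August 2034: Aug 30 2034.
September 2034 ends with Wednesday Sep 27 2034.
Last Wednesday of October 2034: Oct 25 2034.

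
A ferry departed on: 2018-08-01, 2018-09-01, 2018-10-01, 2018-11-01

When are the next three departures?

2018-12-01, 2019-01-01, 2019-02-01

The day-of-month is always 1 (31, 30, 31 days between events).
So this recurs on the 1st of each month.
December 2018: 2018-12-01.
January 2019: 2019-01-01.
Next: February 2019 → 2019-02-01.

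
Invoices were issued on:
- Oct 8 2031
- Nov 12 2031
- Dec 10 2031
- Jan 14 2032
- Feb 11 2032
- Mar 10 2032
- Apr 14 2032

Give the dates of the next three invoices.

These are Wednesdays at 28- or 35-day spacing (35, 28, 35, 28, 28, 35).
The pattern: 2nd Wednesday of the month.
2nd Wednesday of May 2032: May 12 2032.
2nd Wednesday of June 2032: Jun 9 2032.
2nd Wednesday of July 2032: Jul 14 2032.

May 12 2032, Jun 9 2032, Jul 14 2032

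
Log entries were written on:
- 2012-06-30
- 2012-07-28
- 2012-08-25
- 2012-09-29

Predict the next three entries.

All Saturdays; the gaps (28, 28, 35) vary with month length.
This is the last Saturday of each month.
October 2012 ends with Saturday 2012-10-27.
Last Saturday of November 2012: 2012-11-24.
Last Saturday of December 2012: 2012-12-29.

2012-10-27, 2012-11-24, 2012-12-29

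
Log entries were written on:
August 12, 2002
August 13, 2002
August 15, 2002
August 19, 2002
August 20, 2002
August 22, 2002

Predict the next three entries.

August 26, 2002; August 27, 2002; August 29, 2002

Gaps: 1, 2, 4, 1, 2 days — not constant, but cyclic with period 3.
The events fall on every Monday, Tuesday and Thursday.
Next Monday: August 26, 2002.
Next Tuesday: August 27, 2002.
Next Thursday: August 29, 2002.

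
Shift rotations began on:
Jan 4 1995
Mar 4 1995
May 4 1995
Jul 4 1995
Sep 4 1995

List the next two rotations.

The day-of-month is always 4 (59, 61, 61, 62 days between events).
So this recurs on the 4th of every 2 months.
Next: November 1995 → Nov 4 1995.
Next: January 1996 → Jan 4 1996.

Nov 4 1995, Jan 4 1996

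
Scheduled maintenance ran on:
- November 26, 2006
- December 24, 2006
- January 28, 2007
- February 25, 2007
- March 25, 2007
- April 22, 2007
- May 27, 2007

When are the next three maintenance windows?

These are Sundays at 28- or 35-day spacing (28, 35, 28, 28, 28, 35).
The pattern: 4th Sunday of the month.
June 2007 — 4th Sunday is June 24, 2007.
July 2007 — 4th Sunday is July 22, 2007.
4th Sunday of August 2007: August 26, 2007.

June 24, 2007; July 22, 2007; August 26, 2007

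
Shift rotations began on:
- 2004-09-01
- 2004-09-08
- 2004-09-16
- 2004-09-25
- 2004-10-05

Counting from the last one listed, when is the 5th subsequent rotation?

Gaps: 7, 8, 9, 10 days — each gap is 1 larger than the previous one.
Next gap: 11 days. 2004-10-05 + 11 days = 2004-10-16.
Next gap: 12 days. 2004-10-16 + 12 days = 2004-10-28.
Next gap: 13 days. 2004-10-28 + 13 days = 2004-11-10.
Next gap: 14 days. 2004-11-10 + 14 days = 2004-11-24.
Next gap: 15 days. 2004-11-24 + 15 days = 2004-12-09.

2004-12-09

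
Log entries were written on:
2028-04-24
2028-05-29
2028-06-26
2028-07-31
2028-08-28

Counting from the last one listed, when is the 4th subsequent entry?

2028-12-25

Every date is a Monday; gaps 35, 28, 35, 28 days.
Each is the last Monday of its month (at least one falls on the 29th or later, ruling out '4th Monday').
Last Monday of September 2028: 2028-09-25.
Last Monday of October 2028: 2028-10-30.
November 2028 ends with Monday 2028-11-27.
Last Monday of December 2028: 2028-12-25.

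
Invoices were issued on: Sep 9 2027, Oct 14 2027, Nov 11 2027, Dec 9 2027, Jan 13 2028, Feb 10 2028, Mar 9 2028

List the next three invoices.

All dates are Thursdays, 35, 28, 28, 35, 28, 28 days apart.
Specifically, the 2nd Thursday of each month.
April 2028 — 2nd Thursday is Apr 13 2028.
2nd Thursday of May 2028: May 11 2028.
June 2028 — 2nd Thursday is Jun 8 2028.

Apr 13 2028, May 11 2028, Jun 8 2028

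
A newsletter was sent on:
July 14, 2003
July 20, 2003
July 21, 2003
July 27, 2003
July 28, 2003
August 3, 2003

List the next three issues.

August 4, 2003; August 10, 2003; August 11, 2003

Every event lands on a Monday or Sunday (gaps cycle 6, 1, 6, 1, 6).
So the schedule is: every Monday and Sunday.
The following Monday is August 4, 2003.
Next Sunday: August 10, 2003.
The following Monday is August 11, 2003.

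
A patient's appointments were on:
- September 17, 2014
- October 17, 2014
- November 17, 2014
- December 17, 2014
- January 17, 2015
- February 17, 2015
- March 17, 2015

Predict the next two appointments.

Gaps: 30, 31, 30, 31, 31, 28 days — not constant. Every event is on the 17th of the month.
Pattern: the 17th of each month.
April 2015: April 17, 2015.
May 2015: May 17, 2015.

April 17, 2015; May 17, 2015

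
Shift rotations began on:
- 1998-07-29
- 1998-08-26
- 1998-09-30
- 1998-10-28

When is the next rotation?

All Wednesdays; the gaps (28, 35, 28) vary with month length.
This is the last Wednesday of each month.
Last Wednesday of November 1998: 1998-11-25.

1998-11-25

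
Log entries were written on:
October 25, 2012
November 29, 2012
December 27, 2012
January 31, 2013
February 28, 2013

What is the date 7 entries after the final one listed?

Every date is a Thursday; gaps 35, 28, 35, 28 days.
Each is the last Thursday of its month (at least one falls on the 29th or later, ruling out '4th Thursday').
Last Thursday of March 2013: March 28, 2013.
April 2013 ends with Thursday April 25, 2013.
May 2013 ends with Thursday May 30, 2013.
June 2013 ends with Thursday June 27, 2013.
July 2013 ends with Thursday July 25, 2013.
August 2013 ends with Thursday August 29, 2013.
September 2013 ends with Thursday September 26, 2013.

September 26, 2013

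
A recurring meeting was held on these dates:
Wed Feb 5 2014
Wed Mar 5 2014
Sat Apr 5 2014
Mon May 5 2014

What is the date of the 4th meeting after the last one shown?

Fri Sep 5 2014

Each date is the 5th; the gaps (28, 31, 30) track the month lengths.
The rule is the 5th of each month.
June 2014: Thu Jun 5 2014.
July 2014: Sat Jul 5 2014.
Next: August 2014 → Tue Aug 5 2014.
Next: September 2014 → Fri Sep 5 2014.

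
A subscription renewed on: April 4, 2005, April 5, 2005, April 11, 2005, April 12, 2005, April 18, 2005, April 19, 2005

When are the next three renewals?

The gap pattern 1, 6, 1, 6, 1 repeats every 2 events.
These are the Mondays and Tuesdays of each week.
Next Monday: April 25, 2005.
The following Tuesday is April 26, 2005.
The following Monday is May 2, 2005.

April 25, 2005; April 26, 2005; May 2, 2005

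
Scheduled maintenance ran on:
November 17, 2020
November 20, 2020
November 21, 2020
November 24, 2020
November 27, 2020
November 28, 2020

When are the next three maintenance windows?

Every event lands on a Tuesday or Friday or Saturday (gaps cycle 3, 1, 3, 3, 1).
So the schedule is: every Tuesday, Friday and Saturday.
Next Tuesday: December 1, 2020.
The following Friday is December 4, 2020.
Next Saturday: December 5, 2020.

December 1, 2020; December 4, 2020; December 5, 2020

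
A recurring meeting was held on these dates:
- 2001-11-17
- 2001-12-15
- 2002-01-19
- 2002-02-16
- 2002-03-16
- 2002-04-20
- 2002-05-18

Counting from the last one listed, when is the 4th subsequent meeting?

2002-09-21

All dates are Saturdays, 28, 35, 28, 28, 35, 28 days apart.
Specifically, the 3rd Saturday of each month.
June 2002 — 3rd Saturday is 2002-06-15.
July 2002 — 3rd Saturday is 2002-07-20.
3rd Saturday of August 2002: 2002-08-17.
September 2002 — 3rd Saturday is 2002-09-21.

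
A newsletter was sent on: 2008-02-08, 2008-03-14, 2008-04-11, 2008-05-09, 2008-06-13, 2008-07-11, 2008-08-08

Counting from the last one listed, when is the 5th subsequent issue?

These are Fridays at 28- or 35-day spacing (35, 28, 28, 35, 28, 28).
The pattern: 2nd Friday of the month.
September 2008 — 2nd Friday is 2008-09-12.
October 2008 — 2nd Friday is 2008-10-10.
November 2008 — 2nd Friday is 2008-11-14.
2nd Friday of December 2008: 2008-12-12.
January 2009 — 2nd Friday is 2009-01-09.

2009-01-09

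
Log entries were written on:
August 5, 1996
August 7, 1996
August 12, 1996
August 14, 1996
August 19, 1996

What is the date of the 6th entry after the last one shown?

September 9, 1996

Gaps: 2, 5, 2, 5 days — not constant, but cyclic with period 2.
The events fall on every Monday and Wednesday.
The following Wednesday is August 21, 1996.
The following Monday is August 26, 1996.
Next Wednesday: August 28, 1996.
Next Monday: September 2, 1996.
Next Wednesday: September 4, 1996.
The following Monday is September 9, 1996.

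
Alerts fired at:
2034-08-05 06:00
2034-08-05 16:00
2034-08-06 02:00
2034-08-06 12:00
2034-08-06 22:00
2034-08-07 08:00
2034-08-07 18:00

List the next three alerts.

Gaps: 10, 10, 10, 10, 10, 10 hours — each event is 10 hours after the previous one.
2034-08-07 18:00 + 10 h = 2034-08-08 04:00.
2034-08-08 04:00 + 10 h = 2034-08-08 14:00.
2034-08-08 14:00 + 10 h = 2034-08-09 00:00.

2034-08-08 04:00, 2034-08-08 14:00, 2034-08-09 00:00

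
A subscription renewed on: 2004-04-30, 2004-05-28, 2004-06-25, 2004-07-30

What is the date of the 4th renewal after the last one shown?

2004-11-26

These are Fridays with 28, 28, 35-day gaps.
Each is the final Friday of its month — 2004-04-30 is past the 28th, so '4th Friday' doesn't fit.
Last Friday of August 2004: 2004-08-27.
September 2004 ends with Friday 2004-09-24.
Last Friday of October 2004: 2004-10-29.
Last Friday of November 2004: 2004-11-26.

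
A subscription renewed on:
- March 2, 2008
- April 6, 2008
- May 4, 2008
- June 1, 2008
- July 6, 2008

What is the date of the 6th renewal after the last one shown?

January 4, 2009

All dates are Sundays, 35, 28, 28, 35 days apart.
Specifically, the 1st Sunday of each month.
August 2008 — 1st Sunday is August 3, 2008.
1st Sunday of September 2008: September 7, 2008.
October 2008 — 1st Sunday is October 5, 2008.
November 2008 — 1st Sunday is November 2, 2008.
December 2008 — 1st Sunday is December 7, 2008.
1st Sunday of January 2009: January 4, 2009.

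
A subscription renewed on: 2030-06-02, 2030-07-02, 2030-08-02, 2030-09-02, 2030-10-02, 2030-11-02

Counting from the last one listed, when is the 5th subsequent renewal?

2031-04-02

The day-of-month is always 2 (30, 31, 31, 30, 31 days between events).
So this recurs on the 2nd of each month.
December 2030: 2030-12-02.
January 2031: 2031-01-02.
Next: February 2031 → 2031-02-02.
Next: March 2031 → 2031-03-02.
Next: April 2031 → 2031-04-02.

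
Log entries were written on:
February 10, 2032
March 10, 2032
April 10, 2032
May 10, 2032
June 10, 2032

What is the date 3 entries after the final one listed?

September 10, 2032

The day-of-month is always 10 (29, 31, 30, 31 days between events).
So this recurs on the 10th of each month.
Next: July 2032 → July 10, 2032.
Next: August 2032 → August 10, 2032.
September 2032: September 10, 2032.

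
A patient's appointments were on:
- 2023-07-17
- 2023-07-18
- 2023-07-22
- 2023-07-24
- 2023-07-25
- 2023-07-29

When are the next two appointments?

2023-07-31, 2023-08-01

Every event lands on a Monday or Tuesday or Saturday (gaps cycle 1, 4, 2, 1, 4).
So the schedule is: every Monday, Tuesday and Saturday.
Next Monday: 2023-07-31.
The following Tuesday is 2023-08-01.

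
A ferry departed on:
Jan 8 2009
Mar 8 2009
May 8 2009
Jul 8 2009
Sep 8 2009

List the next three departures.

Nov 8 2009, Jan 8 2010, Mar 8 2010

The day-of-month is always 8 (59, 61, 61, 62 days between events).
So this recurs on the 8th of every 2 months.
Next: November 2009 → Nov 8 2009.
January 2010: Jan 8 2010.
Next: March 2010 → Mar 8 2010.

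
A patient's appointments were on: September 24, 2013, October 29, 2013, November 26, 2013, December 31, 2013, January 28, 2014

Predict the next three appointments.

February 25, 2014; March 25, 2014; April 29, 2014

These are Tuesdays with 35, 28, 35, 28-day gaps.
Each is the final Tuesday of its month — October 29, 2013 is past the 28th, so '4th Tuesday' doesn't fit.
February 2014 ends with Tuesday February 25, 2014.
Last Tuesday of March 2014: March 25, 2014.
Last Tuesday of April 2014: April 29, 2014.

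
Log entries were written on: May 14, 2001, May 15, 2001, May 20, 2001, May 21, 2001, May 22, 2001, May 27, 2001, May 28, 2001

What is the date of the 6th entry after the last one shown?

June 11, 2001

Gaps: 1, 5, 1, 1, 5, 1 days — not constant, but cyclic with period 3.
The events fall on every Monday, Tuesday and Sunday.
The following Tuesday is May 29, 2001.
Next Sunday: June 3, 2001.
Next Monday: June 4, 2001.
Next Tuesday: June 5, 2001.
The following Sunday is June 10, 2001.
Next Monday: June 11, 2001.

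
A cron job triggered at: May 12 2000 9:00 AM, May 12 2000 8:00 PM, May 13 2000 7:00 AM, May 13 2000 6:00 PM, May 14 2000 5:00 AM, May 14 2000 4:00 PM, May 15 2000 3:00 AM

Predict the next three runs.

May 15 2000 2:00 PM, May 16 2000 1:00 AM, May 16 2000 12:00 PM

Spacing: 11, 11, 11, 11, 11, 11 h — constant 11 h.
May 15 2000 3:00 AM + 11 h = May 15 2000 2:00 PM.
May 15 2000 2:00 PM + 11 h = May 16 2000 1:00 AM.
May 16 2000 1:00 AM + 11 h = May 16 2000 12:00 PM.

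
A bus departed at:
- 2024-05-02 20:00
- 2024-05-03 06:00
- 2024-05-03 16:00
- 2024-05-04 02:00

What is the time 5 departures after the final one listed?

Gaps: 10, 10, 10 hours — each event is 10 hours after the previous one.
2024-05-04 02:00 + 10 h = 2024-05-04 12:00.
2024-05-04 12:00 + 10 h = 2024-05-04 22:00.
2024-05-04 22:00 + 10 h = 2024-05-05 08:00.
2024-05-05 08:00 + 10 h = 2024-05-05 18:00.
2024-05-05 18:00 + 10 h = 2024-05-06 04:00.

2024-05-06 04:00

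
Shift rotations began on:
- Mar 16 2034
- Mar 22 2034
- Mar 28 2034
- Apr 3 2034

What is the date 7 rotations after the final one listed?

May 15 2034

The spacing is 6, 6, 6 days — always 6 days.
Apr 3 2034 + 6 days = Apr 9 2034.
Apr 9 2034 + 6 days = Apr 15 2034.
Apr 15 2034 + 6 days = Apr 21 2034.
Apr 21 2034 + 6 days = Apr 27 2034.
Apr 27 2034 + 6 days = May 3 2034.
May 3 2034 + 6 days = May 9 2034.
May 9 2034 + 6 days = May 15 2034.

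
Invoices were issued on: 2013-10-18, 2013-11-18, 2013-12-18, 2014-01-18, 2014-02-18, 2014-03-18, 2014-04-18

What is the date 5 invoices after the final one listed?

2014-09-18

The day-of-month is always 18 (31, 30, 31, 31, 28, 31 days between events).
So this recurs on the 18th of each month.
May 2014: 2014-05-18.
June 2014: 2014-06-18.
July 2014: 2014-07-18.
August 2014: 2014-08-18.
Next: September 2014 → 2014-09-18.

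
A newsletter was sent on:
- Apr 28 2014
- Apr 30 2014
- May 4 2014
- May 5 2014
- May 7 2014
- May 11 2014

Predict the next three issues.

May 12 2014, May 14 2014, May 18 2014

Gaps: 2, 4, 1, 2, 4 days — not constant, but cyclic with period 3.
The events fall on every Monday, Wednesday and Sunday.
Next Monday: May 12 2014.
The following Wednesday is May 14 2014.
Next Sunday: May 18 2014.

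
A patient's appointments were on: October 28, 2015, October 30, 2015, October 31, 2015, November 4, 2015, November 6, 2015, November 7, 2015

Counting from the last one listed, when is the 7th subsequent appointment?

Every event lands on a Wednesday or Friday or Saturday (gaps cycle 2, 1, 4, 2, 1).
So the schedule is: every Wednesday, Friday and Saturday.
Next Wednesday: November 11, 2015.
Next Friday: November 13, 2015.
Next Saturday: November 14, 2015.
Next Wednesday: November 18, 2015.
The following Friday is November 20, 2015.
The following Saturday is November 21, 2015.
The following Wednesday is November 25, 2015.

November 25, 2015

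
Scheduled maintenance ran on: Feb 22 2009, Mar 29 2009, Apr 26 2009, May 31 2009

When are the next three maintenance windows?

Jun 28 2009, Jul 26 2009, Aug 30 2009

Every date is a Sunday; gaps 35, 28, 35 days.
Each is the last Sunday of its month (at least one falls on the 29th or later, ruling out '4th Sunday').
Last Sunday of June 2009: Jun 28 2009.
July 2009 ends with Sunday Jul 26 2009.
Last Sunday of August 2009: Aug 30 2009.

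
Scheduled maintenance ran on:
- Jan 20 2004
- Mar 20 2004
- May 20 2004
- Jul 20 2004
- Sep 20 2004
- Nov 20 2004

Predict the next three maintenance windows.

Gaps: 60, 61, 61, 62, 61 days — not constant. Every event is on the 20th of the month.
Pattern: the 20th of every 2 months.
Next: January 2005 → Jan 20 2005.
March 2005: Mar 20 2005.
Next: May 2005 → May 20 2005.

Jan 20 2005, Mar 20 2005, May 20 2005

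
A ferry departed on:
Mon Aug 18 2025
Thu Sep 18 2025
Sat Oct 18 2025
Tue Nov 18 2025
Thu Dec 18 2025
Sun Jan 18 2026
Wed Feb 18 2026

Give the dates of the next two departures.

The day-of-month is always 18 (31, 30, 31, 30, 31, 31 days between events).
So this recurs on the 18th of each month.
Next: March 2026 → Wed Mar 18 2026.
April 2026: Sat Apr 18 2026.

Wed Mar 18 2026, Sat Apr 18 2026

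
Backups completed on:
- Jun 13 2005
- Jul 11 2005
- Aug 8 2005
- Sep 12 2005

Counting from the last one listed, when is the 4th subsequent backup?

Gaps: 28, 28, 35 days — a mix of 28 and 35. Every date is a Monday.
Each is the 2nd Monday of its month.
October 2005 — 2nd Monday is Oct 10 2005.
2nd Monday of November 2005: Nov 14 2005.
2nd Monday of December 2005: Dec 12 2005.
January 2006 — 2nd Monday is Jan 9 2006.

Jan 9 2006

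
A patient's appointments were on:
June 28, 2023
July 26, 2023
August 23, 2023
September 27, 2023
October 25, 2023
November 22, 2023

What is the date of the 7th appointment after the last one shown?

All dates are Wednesdays, 28, 28, 35, 28, 28 days apart.
Specifically, the 4th Wednesday of each month.
4th Wednesday of December 2023: December 27, 2023.
January 2024 — 4th Wednesday is January 24, 2024.
4th Wednesday of February 2024: February 28, 2024.
4th Wednesday of March 2024: March 27, 2024.
April 2024 — 4th Wednesday is April 24, 2024.
May 2024 — 4th Wednesday is May 22, 2024.
4th Wednesday of June 2024: June 26, 2024.

June 26, 2024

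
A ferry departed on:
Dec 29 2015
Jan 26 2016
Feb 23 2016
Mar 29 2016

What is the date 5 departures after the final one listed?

Aug 30 2016

All Tuesdays; the gaps (28, 28, 35) vary with month length.
This is the last Tuesday of each month.
Last Tuesday of April 2016: Apr 26 2016.
Last Tuesday of May 2016: May 31 2016.
June 2016 ends with Tuesday Jun 28 2016.
July 2016 ends with Tuesday Jul 26 2016.
August 2016 ends with Tuesday Aug 30 2016.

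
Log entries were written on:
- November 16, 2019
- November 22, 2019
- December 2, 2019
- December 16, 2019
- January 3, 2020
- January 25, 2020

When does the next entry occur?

February 20, 2020

Gaps: 6, 10, 14, 18, 22 days — each gap is 4 larger than the previous one.
Next gap: 26 days. January 25, 2020 + 26 days = February 20, 2020.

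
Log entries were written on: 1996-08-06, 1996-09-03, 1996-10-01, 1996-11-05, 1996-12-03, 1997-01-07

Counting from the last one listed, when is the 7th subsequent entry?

Gaps: 28, 28, 35, 28, 35 days — a mix of 28 and 35. Every date is a Tuesday.
Each is the 1st Tuesday of its month.
1st Tuesday of February 1997: 1997-02-04.
1st Tuesday of March 1997: 1997-03-04.
April 1997 — 1st Tuesday is 1997-04-01.
1st Tuesday of May 1997: 1997-05-06.
1st Tuesday of June 1997: 1997-06-03.
July 1997 — 1st Tuesday is 1997-07-01.
1st Tuesday of August 1997: 1997-08-05.

1997-08-05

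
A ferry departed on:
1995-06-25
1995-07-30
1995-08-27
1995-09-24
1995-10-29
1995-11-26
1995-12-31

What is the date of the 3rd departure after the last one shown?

1996-03-31

All Sundays; the gaps (35, 28, 28, 35, 28, 35) vary with month length.
This is the last Sunday of each month.
January 1996 ends with Sunday 1996-01-28.
February 1996 ends with Sunday 1996-02-25.
Last Sunday of March 1996: 1996-03-31.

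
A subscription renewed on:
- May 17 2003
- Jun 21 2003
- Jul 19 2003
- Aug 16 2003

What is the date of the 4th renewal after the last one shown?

Dec 20 2003

All dates are Saturdays, 35, 28, 28 days apart.
Specifically, the 3rd Saturday of each month.
September 2003 — 3rd Saturday is Sep 20 2003.
3rd Saturday of October 2003: Oct 18 2003.
November 2003 — 3rd Saturday is Nov 15 2003.
3rd Saturday of December 2003: Dec 20 2003.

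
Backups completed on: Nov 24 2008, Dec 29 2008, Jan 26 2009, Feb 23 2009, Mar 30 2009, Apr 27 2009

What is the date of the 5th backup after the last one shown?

All Mondays; the gaps (35, 28, 28, 35, 28) vary with month length.
This is the last Monday of each month.
May 2009 ends with Monday May 25 2009.
Last Monday of June 2009: Jun 29 2009.
July 2009 ends with Monday Jul 27 2009.
Last Monday of August 2009: Aug 31 2009.
Last Monday of September 2009: Sep 28 2009.

Sep 28 2009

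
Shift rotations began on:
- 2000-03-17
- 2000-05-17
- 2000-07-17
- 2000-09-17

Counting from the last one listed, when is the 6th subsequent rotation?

Each date is the 17th; the gaps (61, 61, 62) track the month lengths.
The rule is the 17th of every 2 months.
Next: November 2000 → 2000-11-17.
January 2001: 2001-01-17.
March 2001: 2001-03-17.
Next: May 2001 → 2001-05-17.
July 2001: 2001-07-17.
September 2001: 2001-09-17.

2001-09-17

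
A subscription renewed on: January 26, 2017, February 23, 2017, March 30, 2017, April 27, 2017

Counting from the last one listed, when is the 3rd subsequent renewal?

July 27, 2017

All Thursdays; the gaps (28, 35, 28) vary with month length.
This is the last Thursday of each month.
May 2017 ends with Thursday May 25, 2017.
June 2017 ends with Thursday June 29, 2017.
July 2017 ends with Thursday July 27, 2017.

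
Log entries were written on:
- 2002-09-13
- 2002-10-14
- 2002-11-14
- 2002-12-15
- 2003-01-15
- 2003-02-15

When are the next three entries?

Gaps between consecutive events: 31, 31, 31, 31, 31 days — a constant 31-day interval.
2003-02-15 + 31 days = 2003-03-18.
2003-03-18 + 31 days = 2003-04-18.
2003-04-18 + 31 days = 2003-05-19.

2003-03-18, 2003-04-18, 2003-05-19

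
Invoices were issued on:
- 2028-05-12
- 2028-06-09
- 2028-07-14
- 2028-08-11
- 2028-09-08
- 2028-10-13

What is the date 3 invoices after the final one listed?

2029-01-12

These are Fridays at 28- or 35-day spacing (28, 35, 28, 28, 35).
The pattern: 2nd Friday of the month.
2nd Friday of November 2028: 2028-11-10.
2nd Friday of December 2028: 2028-12-08.
2nd Friday of January 2029: 2029-01-12.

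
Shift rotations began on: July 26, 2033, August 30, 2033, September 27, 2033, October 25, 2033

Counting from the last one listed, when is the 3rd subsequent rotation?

These are Tuesdays with 35, 28, 28-day gaps.
Each is the final Tuesday of its month — August 30, 2033 is past the 28th, so '4th Tuesday' doesn't fit.
Last Tuesday of November 2033: November 29, 2033.
December 2033 ends with Tuesday December 27, 2033.
Last Tuesday of January 2034: January 31, 2034.

January 31, 2034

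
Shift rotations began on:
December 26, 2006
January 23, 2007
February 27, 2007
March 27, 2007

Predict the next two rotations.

April 24, 2007; May 22, 2007

Gaps: 28, 35, 28 days — a mix of 28 and 35. Every date is a Tuesday.
Each is the 4th Tuesday of its month.
April 2007 — 4th Tuesday is April 24, 2007.
4th Tuesday of May 2007: May 22, 2007.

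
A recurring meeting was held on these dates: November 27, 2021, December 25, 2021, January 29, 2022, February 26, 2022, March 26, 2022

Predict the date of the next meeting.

These are Saturdays with 28, 35, 28, 28-day gaps.
Each is the final Saturday of its month — January 29, 2022 is past the 28th, so '4th Saturday' doesn't fit.
April 2022 ends with Saturday April 30, 2022.

April 30, 2022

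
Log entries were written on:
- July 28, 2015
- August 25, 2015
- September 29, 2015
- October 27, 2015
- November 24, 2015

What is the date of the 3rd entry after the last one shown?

Every date is a Tuesday; gaps 28, 35, 28, 28 days.
Each is the last Tuesday of its month (at least one falls on the 29th or later, ruling out '4th Tuesday').
December 2015 ends with Tuesday December 29, 2015.
Last Tuesday of January 2016: January 26, 2016.
Last Tuesday of February 2016: February 23, 2016.

February 23, 2016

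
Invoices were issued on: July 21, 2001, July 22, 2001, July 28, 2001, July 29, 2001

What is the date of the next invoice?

August 4, 2001

The gap pattern 1, 6, 1 repeats every 2 events.
These are the Saturdays and Sundays of each week.
The following Saturday is August 4, 2001.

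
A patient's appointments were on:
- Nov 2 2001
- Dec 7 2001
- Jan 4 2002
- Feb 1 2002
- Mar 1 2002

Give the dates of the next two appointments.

These are Fridays at 28- or 35-day spacing (35, 28, 28, 28).
The pattern: 1st Friday of the month.
April 2002 — 1st Friday is Apr 5 2002.
1st Friday of May 2002: May 3 2002.

Apr 5 2002, May 3 2002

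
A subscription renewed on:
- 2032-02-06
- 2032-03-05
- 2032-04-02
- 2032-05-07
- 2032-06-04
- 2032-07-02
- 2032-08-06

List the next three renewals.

2032-09-03, 2032-10-01, 2032-11-05

Gaps: 28, 28, 35, 28, 28, 35 days — a mix of 28 and 35. Every date is a Friday.
Each is the 1st Friday of its month.
1st Friday of September 2032: 2032-09-03.
1st Friday of October 2032: 2032-10-01.
November 2032 — 1st Friday is 2032-11-05.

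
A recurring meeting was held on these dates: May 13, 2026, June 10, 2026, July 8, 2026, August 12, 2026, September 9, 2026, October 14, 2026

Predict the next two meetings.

Gaps: 28, 28, 35, 28, 35 days — a mix of 28 and 35. Every date is a Wednesday.
Each is the 2nd Wednesday of its month.
2nd Wednesday of November 2026: November 11, 2026.
2nd Wednesday of December 2026: December 9, 2026.

November 11, 2026; December 9, 2026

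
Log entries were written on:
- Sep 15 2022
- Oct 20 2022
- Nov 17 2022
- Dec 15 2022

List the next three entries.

These are Thursdays at 28- or 35-day spacing (35, 28, 28).
The pattern: 3rd Thursday of the month.
January 2023 — 3rd Thursday is Jan 19 2023.
February 2023 — 3rd Thursday is Feb 16 2023.
March 2023 — 3rd Thursday is Mar 16 2023.

Jan 19 2023, Feb 16 2023, Mar 16 2023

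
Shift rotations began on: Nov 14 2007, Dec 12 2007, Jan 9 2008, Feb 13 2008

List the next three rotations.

Mar 12 2008, Apr 9 2008, May 14 2008

All dates are Wednesdays, 28, 28, 35 days apart.
Specifically, the 2nd Wednesday of each month.
2nd Wednesday of March 2008: Mar 12 2008.
2nd Wednesday of April 2008: Apr 9 2008.
May 2008 — 2nd Wednesday is May 14 2008.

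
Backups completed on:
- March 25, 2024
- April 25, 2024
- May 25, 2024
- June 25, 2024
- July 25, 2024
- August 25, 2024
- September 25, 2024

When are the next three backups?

October 25, 2024; November 25, 2024; December 25, 2024

Gaps: 31, 30, 31, 30, 31, 31 days — not constant. Every event is on the 25th of the month.
Pattern: the 25th of each month.
October 2024: October 25, 2024.
Next: November 2024 → November 25, 2024.
Next: December 2024 → December 25, 2024.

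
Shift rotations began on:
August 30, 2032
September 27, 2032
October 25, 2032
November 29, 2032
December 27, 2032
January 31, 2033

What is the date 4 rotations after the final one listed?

May 30, 2033

These are Mondays with 28, 28, 35, 28, 35-day gaps.
Each is the final Monday of its month — August 30, 2032 is past the 28th, so '4th Monday' doesn't fit.
Last Monday of February 2033: February 28, 2033.
Last Monday of March 2033: March 28, 2033.
April 2033 ends with Monday April 25, 2033.
May 2033 ends with Monday May 30, 2033.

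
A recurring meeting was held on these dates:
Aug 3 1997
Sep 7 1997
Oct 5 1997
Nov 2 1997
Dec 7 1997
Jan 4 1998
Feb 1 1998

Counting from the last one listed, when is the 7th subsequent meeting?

Sep 6 1998

All dates are Sundays, 35, 28, 28, 35, 28, 28 days apart.
Specifically, the 1st Sunday of each month.
March 1998 — 1st Sunday is Mar 1 1998.
1st Sunday of April 1998: Apr 5 1998.
1st Sunday of May 1998: May 3 1998.
1st Sunday of June 1998: Jun 7 1998.
1st Sunday of July 1998: Jul 5 1998.
1st Sunday of August 1998: Aug 2 1998.
September 1998 — 1st Sunday is Sep 6 1998.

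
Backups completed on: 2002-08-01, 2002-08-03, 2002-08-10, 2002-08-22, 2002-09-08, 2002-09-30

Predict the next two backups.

2002-10-27, 2002-11-28

Gaps: 2, 7, 12, 17, 22 days — each gap is 5 larger than the previous one.
Next gap: 27 days. 2002-09-30 + 27 days = 2002-10-27.
Next gap: 32 days. 2002-10-27 + 32 days = 2002-11-28.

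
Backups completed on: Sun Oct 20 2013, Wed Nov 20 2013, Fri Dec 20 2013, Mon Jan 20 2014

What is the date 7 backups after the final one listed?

Wed Aug 20 2014

The day-of-month is always 20 (31, 30, 31 days between events).
So this recurs on the 20th of each month.
Next: February 2014 → Thu Feb 20 2014.
Next: March 2014 → Thu Mar 20 2014.
Next: April 2014 → Sun Apr 20 2014.
Next: May 2014 → Tue May 20 2014.
June 2014: Fri Jun 20 2014.
Next: July 2014 → Sun Jul 20 2014.
Next: August 2014 → Wed Aug 20 2014.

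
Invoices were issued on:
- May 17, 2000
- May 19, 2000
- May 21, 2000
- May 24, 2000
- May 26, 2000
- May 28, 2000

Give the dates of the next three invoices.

May 31, 2000; June 2, 2000; June 4, 2000

Gaps: 2, 2, 3, 2, 2 days — not constant, but cyclic with period 3.
The events fall on every Wednesday, Friday and Sunday.
The following Wednesday is May 31, 2000.
Next Friday: June 2, 2000.
Next Sunday: June 4, 2000.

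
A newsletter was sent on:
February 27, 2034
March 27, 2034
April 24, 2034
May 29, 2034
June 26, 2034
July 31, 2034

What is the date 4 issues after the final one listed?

November 27, 2034

Every date is a Monday; gaps 28, 28, 35, 28, 35 days.
Each is the last Monday of its month (at least one falls on the 29th or later, ruling out '4th Monday').
Last Monday of August 2034: August 28, 2034.
September 2034 ends with Monday September 25, 2034.
Last Monday of October 2034: October 30, 2034.
Last Monday of November 2034: November 27, 2034.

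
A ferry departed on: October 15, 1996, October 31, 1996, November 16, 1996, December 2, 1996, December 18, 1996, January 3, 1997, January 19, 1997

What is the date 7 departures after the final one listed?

The spacing is 16, 16, 16, 16, 16, 16 days — always 16 days.
January 19, 1997 + 16 days = February 4, 1997.
February 4, 1997 + 16 days = February 20, 1997.
February 20, 1997 + 16 days = March 8, 1997.
March 8, 1997 + 16 days = March 24, 1997.
March 24, 1997 + 16 days = April 9, 1997.
April 9, 1997 + 16 days = April 25, 1997.
April 25, 1997 + 16 days = May 11, 1997.

May 11, 1997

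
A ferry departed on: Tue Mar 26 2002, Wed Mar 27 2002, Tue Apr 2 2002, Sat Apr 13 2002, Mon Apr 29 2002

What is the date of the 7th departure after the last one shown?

Mon Jan 6 2003

Intervals are 1, 6, 11, 16 days — an arithmetic progression with common difference 5.
Next gap: 21 days. Mon Apr 29 2002 + 21 days = Mon May 20 2002.
Next gap: 26 days. Mon May 20 2002 + 26 days = Sat Jun 15 2002.
Next gap: 31 days. Sat Jun 15 2002 + 31 days = Tue Jul 16 2002.
Next gap: 36 days. Tue Jul 16 2002 + 36 days = Wed Aug 21 2002.
Next gap: 41 days. Wed Aug 21 2002 + 41 days = Tue Oct 1 2002.
Next gap: 46 days. Tue Oct 1 2002 + 46 days = Sat Nov 16 2002.
Next gap: 51 days. Sat Nov 16 2002 + 51 days = Mon Jan 6 2003.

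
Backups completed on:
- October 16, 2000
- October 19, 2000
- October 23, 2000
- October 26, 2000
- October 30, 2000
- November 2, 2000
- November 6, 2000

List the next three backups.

Every event lands on a Monday or Thursday (gaps cycle 3, 4, 3, 4, 3, 4).
So the schedule is: every Monday and Thursday.
The following Thursday is November 9, 2000.
The following Monday is November 13, 2000.
Next Thursday: November 16, 2000.

November 9, 2000; November 13, 2000; November 16, 2000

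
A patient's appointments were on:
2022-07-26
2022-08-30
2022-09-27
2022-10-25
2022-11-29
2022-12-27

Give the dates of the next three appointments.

Every date is a Tuesday; gaps 35, 28, 28, 35, 28 days.
Each is the last Tuesday of its month (at least one falls on the 29th or later, ruling out '4th Tuesday').
January 2023 ends with Tuesday 2023-01-31.
February 2023 ends with Tuesday 2023-02-28.
Last Tuesday of March 2023: 2023-03-28.

2023-01-31, 2023-02-28, 2023-03-28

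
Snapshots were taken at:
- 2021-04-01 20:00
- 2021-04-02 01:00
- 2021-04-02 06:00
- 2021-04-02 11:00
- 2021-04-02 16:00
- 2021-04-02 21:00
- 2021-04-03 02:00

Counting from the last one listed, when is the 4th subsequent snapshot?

2021-04-03 22:00

Gaps: 5, 5, 5, 5, 5, 5 hours — each event is 5 hours after the previous one.
2021-04-03 02:00 + 5 h = 2021-04-03 07:00.
2021-04-03 07:00 + 5 h = 2021-04-03 12:00.
2021-04-03 12:00 + 5 h = 2021-04-03 17:00.
2021-04-03 17:00 + 5 h = 2021-04-03 22:00.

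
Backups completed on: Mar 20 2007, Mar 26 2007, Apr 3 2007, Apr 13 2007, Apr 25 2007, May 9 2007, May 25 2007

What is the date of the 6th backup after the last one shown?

Gaps: 6, 8, 10, 12, 14, 16 days — each gap is 2 larger than the previous one.
Next gap: 18 days. May 25 2007 + 18 days = Jun 12 2007.
Next gap: 20 days. Jun 12 2007 + 20 days = Jul 2 2007.
Next gap: 22 days. Jul 2 2007 + 22 days = Jul 24 2007.
Next gap: 24 days. Jul 24 2007 + 24 days = Aug 17 2007.
Next gap: 26 days. Aug 17 2007 + 26 days = Sep 12 2007.
Next gap: 28 days. Sep 12 2007 + 28 days = Oct 10 2007.

Oct 10 2007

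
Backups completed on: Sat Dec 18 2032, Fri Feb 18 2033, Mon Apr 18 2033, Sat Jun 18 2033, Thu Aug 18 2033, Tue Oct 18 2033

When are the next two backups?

Each date is the 18th; the gaps (62, 59, 61, 61, 61) track the month lengths.
The rule is the 18th of every 2 months.
Next: December 2033 → Sun Dec 18 2033.
February 2034: Sat Feb 18 2034.

Sun Dec 18 2033, Sat Feb 18 2034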